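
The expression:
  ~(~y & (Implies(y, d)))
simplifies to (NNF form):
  y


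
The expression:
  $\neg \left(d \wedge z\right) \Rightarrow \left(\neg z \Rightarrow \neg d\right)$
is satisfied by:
  {z: True, d: False}
  {d: False, z: False}
  {d: True, z: True}


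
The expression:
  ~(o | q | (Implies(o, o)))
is never true.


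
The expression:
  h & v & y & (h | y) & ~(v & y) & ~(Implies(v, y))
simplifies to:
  False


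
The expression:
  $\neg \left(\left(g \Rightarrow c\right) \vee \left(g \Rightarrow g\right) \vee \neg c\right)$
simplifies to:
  $\text{False}$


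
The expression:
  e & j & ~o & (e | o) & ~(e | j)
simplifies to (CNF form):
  False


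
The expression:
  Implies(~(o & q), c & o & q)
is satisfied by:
  {o: True, q: True}


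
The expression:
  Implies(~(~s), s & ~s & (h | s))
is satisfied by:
  {s: False}


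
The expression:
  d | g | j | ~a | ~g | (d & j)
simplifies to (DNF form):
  True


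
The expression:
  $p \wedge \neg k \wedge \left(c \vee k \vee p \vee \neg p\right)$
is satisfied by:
  {p: True, k: False}


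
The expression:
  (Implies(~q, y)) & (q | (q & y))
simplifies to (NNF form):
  q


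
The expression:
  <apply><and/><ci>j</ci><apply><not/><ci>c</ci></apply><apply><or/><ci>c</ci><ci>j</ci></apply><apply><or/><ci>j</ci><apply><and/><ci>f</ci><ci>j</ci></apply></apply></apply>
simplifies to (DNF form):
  <apply><and/><ci>j</ci><apply><not/><ci>c</ci></apply></apply>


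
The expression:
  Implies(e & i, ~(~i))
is always true.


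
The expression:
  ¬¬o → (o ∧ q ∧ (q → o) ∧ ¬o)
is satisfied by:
  {o: False}


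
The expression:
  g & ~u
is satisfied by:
  {g: True, u: False}


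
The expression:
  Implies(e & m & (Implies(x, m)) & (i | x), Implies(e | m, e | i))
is always true.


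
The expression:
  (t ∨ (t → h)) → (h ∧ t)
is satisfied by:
  {t: True, h: True}


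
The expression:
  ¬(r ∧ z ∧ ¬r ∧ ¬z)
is always true.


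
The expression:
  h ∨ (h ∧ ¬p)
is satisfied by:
  {h: True}


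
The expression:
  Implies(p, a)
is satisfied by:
  {a: True, p: False}
  {p: False, a: False}
  {p: True, a: True}


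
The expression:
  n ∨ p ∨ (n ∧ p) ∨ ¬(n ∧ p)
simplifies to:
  True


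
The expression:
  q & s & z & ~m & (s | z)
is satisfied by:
  {z: True, s: True, q: True, m: False}


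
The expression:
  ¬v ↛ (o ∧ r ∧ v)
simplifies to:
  ¬v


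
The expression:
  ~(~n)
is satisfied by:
  {n: True}


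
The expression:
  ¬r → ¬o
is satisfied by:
  {r: True, o: False}
  {o: False, r: False}
  {o: True, r: True}


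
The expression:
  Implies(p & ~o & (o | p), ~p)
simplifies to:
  o | ~p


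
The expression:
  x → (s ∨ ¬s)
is always true.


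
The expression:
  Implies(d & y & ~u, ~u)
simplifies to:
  True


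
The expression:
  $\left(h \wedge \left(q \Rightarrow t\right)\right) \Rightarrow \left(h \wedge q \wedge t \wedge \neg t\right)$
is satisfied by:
  {q: True, t: False, h: False}
  {t: False, h: False, q: False}
  {q: True, t: True, h: False}
  {t: True, q: False, h: False}
  {h: True, q: True, t: False}


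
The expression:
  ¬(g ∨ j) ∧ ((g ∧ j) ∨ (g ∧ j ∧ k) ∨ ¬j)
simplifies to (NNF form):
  ¬g ∧ ¬j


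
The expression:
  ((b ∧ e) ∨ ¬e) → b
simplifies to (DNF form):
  b ∨ e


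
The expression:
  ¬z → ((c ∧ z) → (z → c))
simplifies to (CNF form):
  True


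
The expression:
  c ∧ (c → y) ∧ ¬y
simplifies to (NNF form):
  False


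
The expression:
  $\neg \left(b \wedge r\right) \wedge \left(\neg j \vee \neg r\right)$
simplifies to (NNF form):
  $\left(\neg b \wedge \neg j\right) \vee \neg r$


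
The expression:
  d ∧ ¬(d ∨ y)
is never true.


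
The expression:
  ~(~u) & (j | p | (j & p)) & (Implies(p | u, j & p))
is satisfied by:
  {p: True, j: True, u: True}


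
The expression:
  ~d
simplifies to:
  ~d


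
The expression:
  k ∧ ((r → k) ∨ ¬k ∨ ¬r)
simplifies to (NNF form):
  k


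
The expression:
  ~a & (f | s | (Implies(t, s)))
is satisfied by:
  {s: True, f: True, a: False, t: False}
  {s: True, f: False, a: False, t: False}
  {f: True, t: False, s: False, a: False}
  {t: False, f: False, s: False, a: False}
  {t: True, s: True, f: True, a: False}
  {t: True, s: True, f: False, a: False}
  {t: True, f: True, s: False, a: False}


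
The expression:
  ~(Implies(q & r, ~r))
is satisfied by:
  {r: True, q: True}


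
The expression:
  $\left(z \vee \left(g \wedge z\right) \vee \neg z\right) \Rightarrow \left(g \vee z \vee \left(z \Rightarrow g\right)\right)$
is always true.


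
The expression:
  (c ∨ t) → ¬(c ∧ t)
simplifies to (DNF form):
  ¬c ∨ ¬t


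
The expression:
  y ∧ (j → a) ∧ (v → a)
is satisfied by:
  {a: True, y: True, j: False, v: False}
  {a: True, v: True, y: True, j: False}
  {a: True, j: True, y: True, v: False}
  {a: True, v: True, j: True, y: True}
  {y: True, v: False, j: False, a: False}


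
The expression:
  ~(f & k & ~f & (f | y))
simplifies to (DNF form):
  True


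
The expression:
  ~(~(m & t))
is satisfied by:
  {t: True, m: True}


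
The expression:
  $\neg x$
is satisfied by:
  {x: False}


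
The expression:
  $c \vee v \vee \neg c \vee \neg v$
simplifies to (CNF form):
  $\text{True}$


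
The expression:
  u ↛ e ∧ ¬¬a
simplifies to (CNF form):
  a ∧ u ∧ ¬e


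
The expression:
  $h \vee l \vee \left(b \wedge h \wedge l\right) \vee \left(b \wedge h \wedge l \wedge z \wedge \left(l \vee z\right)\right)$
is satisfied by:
  {l: True, h: True}
  {l: True, h: False}
  {h: True, l: False}


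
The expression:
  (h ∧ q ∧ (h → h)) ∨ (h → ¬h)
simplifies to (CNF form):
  q ∨ ¬h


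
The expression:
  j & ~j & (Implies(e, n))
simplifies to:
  False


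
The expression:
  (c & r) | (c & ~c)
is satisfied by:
  {r: True, c: True}


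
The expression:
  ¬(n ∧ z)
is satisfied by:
  {z: False, n: False}
  {n: True, z: False}
  {z: True, n: False}


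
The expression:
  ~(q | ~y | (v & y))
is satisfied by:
  {y: True, q: False, v: False}


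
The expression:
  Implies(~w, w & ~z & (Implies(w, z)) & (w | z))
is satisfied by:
  {w: True}


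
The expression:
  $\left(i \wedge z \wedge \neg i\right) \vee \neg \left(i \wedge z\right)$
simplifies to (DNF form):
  $\neg i \vee \neg z$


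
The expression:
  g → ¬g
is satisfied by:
  {g: False}


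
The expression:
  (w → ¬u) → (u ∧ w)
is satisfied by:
  {u: True, w: True}


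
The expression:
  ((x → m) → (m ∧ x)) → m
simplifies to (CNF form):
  m ∨ ¬x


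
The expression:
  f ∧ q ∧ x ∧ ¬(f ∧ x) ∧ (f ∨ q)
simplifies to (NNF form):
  False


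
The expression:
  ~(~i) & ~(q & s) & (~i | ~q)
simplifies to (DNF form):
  i & ~q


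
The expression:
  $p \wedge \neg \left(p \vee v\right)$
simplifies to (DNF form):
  $\text{False}$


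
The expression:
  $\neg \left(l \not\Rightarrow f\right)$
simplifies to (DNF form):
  $f \vee \neg l$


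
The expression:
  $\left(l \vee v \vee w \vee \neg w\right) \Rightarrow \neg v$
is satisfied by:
  {v: False}


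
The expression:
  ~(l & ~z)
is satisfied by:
  {z: True, l: False}
  {l: False, z: False}
  {l: True, z: True}


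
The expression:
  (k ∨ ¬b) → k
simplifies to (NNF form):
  b ∨ k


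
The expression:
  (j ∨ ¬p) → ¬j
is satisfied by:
  {j: False}


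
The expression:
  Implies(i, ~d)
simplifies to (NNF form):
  ~d | ~i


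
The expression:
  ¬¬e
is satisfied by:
  {e: True}


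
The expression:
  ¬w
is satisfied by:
  {w: False}


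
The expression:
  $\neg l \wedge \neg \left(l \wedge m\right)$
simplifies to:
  $\neg l$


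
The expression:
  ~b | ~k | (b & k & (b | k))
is always true.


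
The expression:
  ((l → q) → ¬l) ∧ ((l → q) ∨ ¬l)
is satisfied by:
  {l: False}


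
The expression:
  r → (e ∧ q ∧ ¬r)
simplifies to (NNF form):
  ¬r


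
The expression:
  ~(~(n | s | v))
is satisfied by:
  {n: True, v: True, s: True}
  {n: True, v: True, s: False}
  {n: True, s: True, v: False}
  {n: True, s: False, v: False}
  {v: True, s: True, n: False}
  {v: True, s: False, n: False}
  {s: True, v: False, n: False}


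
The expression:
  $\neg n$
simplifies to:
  $\neg n$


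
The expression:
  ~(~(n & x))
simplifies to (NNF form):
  n & x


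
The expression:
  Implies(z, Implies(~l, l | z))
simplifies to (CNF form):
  True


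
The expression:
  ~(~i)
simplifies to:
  i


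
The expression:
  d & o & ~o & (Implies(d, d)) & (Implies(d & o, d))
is never true.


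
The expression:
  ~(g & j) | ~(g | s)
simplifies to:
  ~g | ~j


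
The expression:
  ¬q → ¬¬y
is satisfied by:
  {y: True, q: True}
  {y: True, q: False}
  {q: True, y: False}


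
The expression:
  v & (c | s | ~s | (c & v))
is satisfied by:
  {v: True}


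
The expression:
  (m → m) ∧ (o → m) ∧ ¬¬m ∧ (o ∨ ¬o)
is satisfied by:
  {m: True}


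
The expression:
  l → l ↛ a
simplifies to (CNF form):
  ¬a ∨ ¬l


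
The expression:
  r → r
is always true.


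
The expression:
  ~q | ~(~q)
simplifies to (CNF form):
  True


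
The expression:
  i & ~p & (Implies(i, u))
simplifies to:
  i & u & ~p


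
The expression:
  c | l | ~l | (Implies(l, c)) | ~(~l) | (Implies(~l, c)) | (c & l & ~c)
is always true.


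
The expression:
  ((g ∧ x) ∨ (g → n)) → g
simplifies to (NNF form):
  g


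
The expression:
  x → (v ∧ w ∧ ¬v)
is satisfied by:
  {x: False}


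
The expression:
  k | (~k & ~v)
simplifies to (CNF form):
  k | ~v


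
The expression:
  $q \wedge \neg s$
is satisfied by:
  {q: True, s: False}


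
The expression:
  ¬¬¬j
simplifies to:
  ¬j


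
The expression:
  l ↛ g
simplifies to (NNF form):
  l ∧ ¬g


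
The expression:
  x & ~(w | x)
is never true.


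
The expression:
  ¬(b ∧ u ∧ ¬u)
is always true.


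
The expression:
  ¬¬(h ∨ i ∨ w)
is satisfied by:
  {i: True, h: True, w: True}
  {i: True, h: True, w: False}
  {i: True, w: True, h: False}
  {i: True, w: False, h: False}
  {h: True, w: True, i: False}
  {h: True, w: False, i: False}
  {w: True, h: False, i: False}


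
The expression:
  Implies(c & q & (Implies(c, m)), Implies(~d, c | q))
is always true.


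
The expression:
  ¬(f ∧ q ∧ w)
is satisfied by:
  {w: False, q: False, f: False}
  {f: True, w: False, q: False}
  {q: True, w: False, f: False}
  {f: True, q: True, w: False}
  {w: True, f: False, q: False}
  {f: True, w: True, q: False}
  {q: True, w: True, f: False}


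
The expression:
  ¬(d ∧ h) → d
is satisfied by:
  {d: True}


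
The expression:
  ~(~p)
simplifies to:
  p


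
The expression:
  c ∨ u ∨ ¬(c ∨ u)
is always true.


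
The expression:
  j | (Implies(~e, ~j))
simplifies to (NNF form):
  True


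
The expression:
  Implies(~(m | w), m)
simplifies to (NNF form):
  m | w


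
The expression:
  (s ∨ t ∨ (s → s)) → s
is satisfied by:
  {s: True}


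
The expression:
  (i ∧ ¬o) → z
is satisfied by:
  {o: True, z: True, i: False}
  {o: True, z: False, i: False}
  {z: True, o: False, i: False}
  {o: False, z: False, i: False}
  {i: True, o: True, z: True}
  {i: True, o: True, z: False}
  {i: True, z: True, o: False}


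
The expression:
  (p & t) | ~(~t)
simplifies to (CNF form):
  t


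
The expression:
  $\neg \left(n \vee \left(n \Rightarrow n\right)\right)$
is never true.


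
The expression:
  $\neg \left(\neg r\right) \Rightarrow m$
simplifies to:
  $m \vee \neg r$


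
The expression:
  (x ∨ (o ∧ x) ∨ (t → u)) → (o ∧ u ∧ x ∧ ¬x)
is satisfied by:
  {t: True, x: False, u: False}


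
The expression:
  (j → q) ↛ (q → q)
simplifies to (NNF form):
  False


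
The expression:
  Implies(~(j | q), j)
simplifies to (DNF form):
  j | q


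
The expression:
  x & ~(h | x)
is never true.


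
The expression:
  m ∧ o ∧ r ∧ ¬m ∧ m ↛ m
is never true.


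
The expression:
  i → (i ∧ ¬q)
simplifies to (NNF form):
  ¬i ∨ ¬q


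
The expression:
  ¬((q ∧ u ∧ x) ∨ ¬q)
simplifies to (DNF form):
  (q ∧ ¬u) ∨ (q ∧ ¬x)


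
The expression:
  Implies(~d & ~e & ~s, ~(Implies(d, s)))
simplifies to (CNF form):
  d | e | s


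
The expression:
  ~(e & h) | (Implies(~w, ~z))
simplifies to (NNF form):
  w | ~e | ~h | ~z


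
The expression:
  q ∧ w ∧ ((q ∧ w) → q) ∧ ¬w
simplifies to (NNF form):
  False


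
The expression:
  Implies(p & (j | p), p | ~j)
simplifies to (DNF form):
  True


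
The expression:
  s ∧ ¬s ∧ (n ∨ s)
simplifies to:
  False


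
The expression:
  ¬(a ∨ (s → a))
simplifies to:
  s ∧ ¬a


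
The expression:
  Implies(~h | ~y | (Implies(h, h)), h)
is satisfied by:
  {h: True}


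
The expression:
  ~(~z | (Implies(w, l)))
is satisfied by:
  {z: True, w: True, l: False}


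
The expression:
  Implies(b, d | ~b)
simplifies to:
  d | ~b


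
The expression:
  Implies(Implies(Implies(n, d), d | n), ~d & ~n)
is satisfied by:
  {n: False, d: False}


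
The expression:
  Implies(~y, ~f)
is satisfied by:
  {y: True, f: False}
  {f: False, y: False}
  {f: True, y: True}


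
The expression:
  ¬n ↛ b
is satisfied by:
  {n: False, b: False}


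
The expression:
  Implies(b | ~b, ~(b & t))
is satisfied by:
  {t: False, b: False}
  {b: True, t: False}
  {t: True, b: False}


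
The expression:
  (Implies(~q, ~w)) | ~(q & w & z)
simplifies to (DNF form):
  True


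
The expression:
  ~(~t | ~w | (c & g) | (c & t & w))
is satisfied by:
  {t: True, w: True, c: False}


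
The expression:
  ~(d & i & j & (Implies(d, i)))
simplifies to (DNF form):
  ~d | ~i | ~j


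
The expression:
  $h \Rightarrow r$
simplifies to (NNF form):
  $r \vee \neg h$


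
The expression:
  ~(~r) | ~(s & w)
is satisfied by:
  {r: True, s: False, w: False}
  {s: False, w: False, r: False}
  {r: True, w: True, s: False}
  {w: True, s: False, r: False}
  {r: True, s: True, w: False}
  {s: True, r: False, w: False}
  {r: True, w: True, s: True}


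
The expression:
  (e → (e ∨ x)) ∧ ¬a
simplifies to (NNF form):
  ¬a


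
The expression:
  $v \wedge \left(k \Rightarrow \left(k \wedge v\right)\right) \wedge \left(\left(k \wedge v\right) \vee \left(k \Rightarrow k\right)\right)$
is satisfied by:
  {v: True}


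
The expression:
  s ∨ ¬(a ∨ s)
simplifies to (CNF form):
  s ∨ ¬a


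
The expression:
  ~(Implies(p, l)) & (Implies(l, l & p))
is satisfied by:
  {p: True, l: False}


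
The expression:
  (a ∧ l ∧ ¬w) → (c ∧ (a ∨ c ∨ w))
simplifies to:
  c ∨ w ∨ ¬a ∨ ¬l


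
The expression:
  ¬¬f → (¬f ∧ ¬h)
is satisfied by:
  {f: False}


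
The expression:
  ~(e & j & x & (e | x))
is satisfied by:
  {e: False, x: False, j: False}
  {j: True, e: False, x: False}
  {x: True, e: False, j: False}
  {j: True, x: True, e: False}
  {e: True, j: False, x: False}
  {j: True, e: True, x: False}
  {x: True, e: True, j: False}


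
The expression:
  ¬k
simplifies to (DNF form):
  ¬k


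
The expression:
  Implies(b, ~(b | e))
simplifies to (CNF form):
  ~b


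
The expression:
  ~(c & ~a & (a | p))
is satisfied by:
  {a: True, p: False, c: False}
  {p: False, c: False, a: False}
  {a: True, c: True, p: False}
  {c: True, p: False, a: False}
  {a: True, p: True, c: False}
  {p: True, a: False, c: False}
  {a: True, c: True, p: True}


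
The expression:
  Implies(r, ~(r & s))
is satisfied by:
  {s: False, r: False}
  {r: True, s: False}
  {s: True, r: False}


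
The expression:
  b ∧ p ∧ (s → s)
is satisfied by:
  {p: True, b: True}


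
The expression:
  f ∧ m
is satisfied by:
  {m: True, f: True}


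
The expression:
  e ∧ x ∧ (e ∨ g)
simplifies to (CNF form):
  e ∧ x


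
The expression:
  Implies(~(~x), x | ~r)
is always true.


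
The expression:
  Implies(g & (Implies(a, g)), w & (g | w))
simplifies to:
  w | ~g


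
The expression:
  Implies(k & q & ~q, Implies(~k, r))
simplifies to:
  True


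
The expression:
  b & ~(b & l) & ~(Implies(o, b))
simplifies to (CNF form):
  False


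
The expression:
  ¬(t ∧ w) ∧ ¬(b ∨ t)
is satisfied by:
  {t: False, b: False}


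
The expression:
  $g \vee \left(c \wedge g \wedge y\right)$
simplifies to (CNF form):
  $g$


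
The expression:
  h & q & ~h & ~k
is never true.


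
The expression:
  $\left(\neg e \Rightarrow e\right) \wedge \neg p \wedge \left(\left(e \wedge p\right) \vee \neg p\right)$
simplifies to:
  $e \wedge \neg p$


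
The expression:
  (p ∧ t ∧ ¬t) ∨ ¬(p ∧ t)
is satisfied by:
  {p: False, t: False}
  {t: True, p: False}
  {p: True, t: False}


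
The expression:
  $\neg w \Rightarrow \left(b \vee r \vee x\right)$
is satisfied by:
  {r: True, b: True, w: True, x: True}
  {r: True, b: True, w: True, x: False}
  {r: True, b: True, x: True, w: False}
  {r: True, b: True, x: False, w: False}
  {r: True, w: True, x: True, b: False}
  {r: True, w: True, x: False, b: False}
  {r: True, w: False, x: True, b: False}
  {r: True, w: False, x: False, b: False}
  {b: True, w: True, x: True, r: False}
  {b: True, w: True, x: False, r: False}
  {b: True, x: True, w: False, r: False}
  {b: True, x: False, w: False, r: False}
  {w: True, x: True, b: False, r: False}
  {w: True, b: False, x: False, r: False}
  {x: True, b: False, w: False, r: False}


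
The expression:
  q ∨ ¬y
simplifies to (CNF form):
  q ∨ ¬y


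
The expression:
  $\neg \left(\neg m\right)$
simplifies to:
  $m$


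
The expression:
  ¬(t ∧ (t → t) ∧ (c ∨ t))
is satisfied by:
  {t: False}


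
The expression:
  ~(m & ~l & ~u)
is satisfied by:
  {u: True, l: True, m: False}
  {u: True, m: False, l: False}
  {l: True, m: False, u: False}
  {l: False, m: False, u: False}
  {u: True, l: True, m: True}
  {u: True, m: True, l: False}
  {l: True, m: True, u: False}


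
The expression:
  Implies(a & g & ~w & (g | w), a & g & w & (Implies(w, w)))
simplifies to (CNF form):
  w | ~a | ~g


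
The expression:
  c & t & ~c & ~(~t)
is never true.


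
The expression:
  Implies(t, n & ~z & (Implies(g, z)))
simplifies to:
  ~t | (n & ~g & ~z)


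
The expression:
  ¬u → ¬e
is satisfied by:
  {u: True, e: False}
  {e: False, u: False}
  {e: True, u: True}


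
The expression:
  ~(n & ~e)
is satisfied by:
  {e: True, n: False}
  {n: False, e: False}
  {n: True, e: True}


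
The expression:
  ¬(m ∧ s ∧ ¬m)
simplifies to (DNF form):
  True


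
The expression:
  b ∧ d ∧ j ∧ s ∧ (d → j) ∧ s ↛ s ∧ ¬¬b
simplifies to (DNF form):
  False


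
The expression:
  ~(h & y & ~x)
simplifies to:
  x | ~h | ~y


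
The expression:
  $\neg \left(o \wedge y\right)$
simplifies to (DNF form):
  $\neg o \vee \neg y$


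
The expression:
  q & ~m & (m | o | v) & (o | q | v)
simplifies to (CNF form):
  q & ~m & (o | v)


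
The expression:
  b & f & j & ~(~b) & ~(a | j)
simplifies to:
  False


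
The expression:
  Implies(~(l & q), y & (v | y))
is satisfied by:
  {y: True, l: True, q: True}
  {y: True, l: True, q: False}
  {y: True, q: True, l: False}
  {y: True, q: False, l: False}
  {l: True, q: True, y: False}


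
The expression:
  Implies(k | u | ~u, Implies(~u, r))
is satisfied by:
  {r: True, u: True}
  {r: True, u: False}
  {u: True, r: False}


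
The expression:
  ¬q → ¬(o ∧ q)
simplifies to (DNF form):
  True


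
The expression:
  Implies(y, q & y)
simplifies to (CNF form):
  q | ~y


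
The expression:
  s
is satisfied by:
  {s: True}


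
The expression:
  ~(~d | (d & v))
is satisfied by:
  {d: True, v: False}


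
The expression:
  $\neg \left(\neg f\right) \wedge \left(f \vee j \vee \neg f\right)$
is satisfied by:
  {f: True}


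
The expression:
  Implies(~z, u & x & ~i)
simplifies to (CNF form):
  (u | z) & (x | z) & (z | ~i)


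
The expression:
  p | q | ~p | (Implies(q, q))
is always true.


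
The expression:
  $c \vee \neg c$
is always true.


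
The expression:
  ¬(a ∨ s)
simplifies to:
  ¬a ∧ ¬s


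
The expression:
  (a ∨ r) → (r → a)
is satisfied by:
  {a: True, r: False}
  {r: False, a: False}
  {r: True, a: True}


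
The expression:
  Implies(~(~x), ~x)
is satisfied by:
  {x: False}


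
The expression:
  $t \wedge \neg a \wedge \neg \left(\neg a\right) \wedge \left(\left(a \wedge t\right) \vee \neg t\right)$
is never true.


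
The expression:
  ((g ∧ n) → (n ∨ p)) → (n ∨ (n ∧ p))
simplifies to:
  n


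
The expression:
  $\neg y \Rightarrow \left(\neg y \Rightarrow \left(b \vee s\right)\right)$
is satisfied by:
  {y: True, b: True, s: True}
  {y: True, b: True, s: False}
  {y: True, s: True, b: False}
  {y: True, s: False, b: False}
  {b: True, s: True, y: False}
  {b: True, s: False, y: False}
  {s: True, b: False, y: False}


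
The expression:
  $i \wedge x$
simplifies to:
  $i \wedge x$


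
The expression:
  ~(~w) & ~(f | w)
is never true.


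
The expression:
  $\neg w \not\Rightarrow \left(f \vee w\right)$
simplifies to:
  $\neg f \wedge \neg w$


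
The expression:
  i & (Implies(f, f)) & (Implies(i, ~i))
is never true.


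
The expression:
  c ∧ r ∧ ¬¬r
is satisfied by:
  {r: True, c: True}


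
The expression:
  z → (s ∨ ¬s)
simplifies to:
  True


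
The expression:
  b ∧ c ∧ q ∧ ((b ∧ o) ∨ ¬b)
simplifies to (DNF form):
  b ∧ c ∧ o ∧ q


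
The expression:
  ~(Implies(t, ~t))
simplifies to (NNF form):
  t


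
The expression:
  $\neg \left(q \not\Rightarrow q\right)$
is always true.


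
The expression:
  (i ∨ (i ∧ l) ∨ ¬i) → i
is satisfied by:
  {i: True}


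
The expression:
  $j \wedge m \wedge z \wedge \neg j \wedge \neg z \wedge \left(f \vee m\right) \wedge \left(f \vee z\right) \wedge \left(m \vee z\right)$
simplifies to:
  $\text{False}$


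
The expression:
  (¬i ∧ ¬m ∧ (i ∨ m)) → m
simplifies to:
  True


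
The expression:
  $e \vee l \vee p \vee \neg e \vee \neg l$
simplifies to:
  $\text{True}$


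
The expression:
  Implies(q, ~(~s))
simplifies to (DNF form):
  s | ~q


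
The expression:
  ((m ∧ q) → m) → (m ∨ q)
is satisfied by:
  {q: True, m: True}
  {q: True, m: False}
  {m: True, q: False}


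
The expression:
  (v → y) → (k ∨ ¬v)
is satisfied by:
  {k: True, v: False, y: False}
  {v: False, y: False, k: False}
  {y: True, k: True, v: False}
  {y: True, v: False, k: False}
  {k: True, v: True, y: False}
  {v: True, k: False, y: False}
  {y: True, v: True, k: True}


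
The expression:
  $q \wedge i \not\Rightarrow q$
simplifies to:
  $\text{False}$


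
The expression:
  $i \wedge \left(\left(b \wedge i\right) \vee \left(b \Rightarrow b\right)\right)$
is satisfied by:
  {i: True}


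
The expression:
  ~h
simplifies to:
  ~h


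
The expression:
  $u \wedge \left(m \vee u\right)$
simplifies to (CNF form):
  $u$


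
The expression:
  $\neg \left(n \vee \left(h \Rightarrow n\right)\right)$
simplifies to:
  $h \wedge \neg n$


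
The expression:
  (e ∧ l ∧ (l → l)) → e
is always true.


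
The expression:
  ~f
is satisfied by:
  {f: False}


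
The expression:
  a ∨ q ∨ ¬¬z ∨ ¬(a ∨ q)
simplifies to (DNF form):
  True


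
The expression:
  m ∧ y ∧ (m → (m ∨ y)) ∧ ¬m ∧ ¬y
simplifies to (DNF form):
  False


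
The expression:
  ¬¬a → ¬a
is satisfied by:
  {a: False}


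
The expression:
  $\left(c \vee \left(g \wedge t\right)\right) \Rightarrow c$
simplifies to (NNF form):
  $c \vee \neg g \vee \neg t$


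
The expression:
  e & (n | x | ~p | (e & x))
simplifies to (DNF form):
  (e & n) | (e & x) | (e & ~p)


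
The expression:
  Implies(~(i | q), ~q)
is always true.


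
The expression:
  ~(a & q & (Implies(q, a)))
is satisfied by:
  {q: False, a: False}
  {a: True, q: False}
  {q: True, a: False}


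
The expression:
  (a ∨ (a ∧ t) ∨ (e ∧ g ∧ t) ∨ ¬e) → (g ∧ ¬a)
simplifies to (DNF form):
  (e ∧ ¬a) ∨ (g ∧ ¬a)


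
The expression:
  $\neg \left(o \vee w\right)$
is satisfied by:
  {o: False, w: False}


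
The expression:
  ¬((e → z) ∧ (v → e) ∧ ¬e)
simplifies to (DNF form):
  e ∨ v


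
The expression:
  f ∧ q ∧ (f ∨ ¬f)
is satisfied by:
  {f: True, q: True}


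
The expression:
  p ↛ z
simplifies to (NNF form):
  p ∧ ¬z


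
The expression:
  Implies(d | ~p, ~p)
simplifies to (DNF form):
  ~d | ~p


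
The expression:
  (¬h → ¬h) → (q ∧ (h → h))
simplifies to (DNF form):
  q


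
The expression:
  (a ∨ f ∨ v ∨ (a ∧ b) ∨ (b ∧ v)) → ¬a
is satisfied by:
  {a: False}


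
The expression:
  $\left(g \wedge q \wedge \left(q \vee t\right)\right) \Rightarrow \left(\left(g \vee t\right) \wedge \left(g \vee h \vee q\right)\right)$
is always true.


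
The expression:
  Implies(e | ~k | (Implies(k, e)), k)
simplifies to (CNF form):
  k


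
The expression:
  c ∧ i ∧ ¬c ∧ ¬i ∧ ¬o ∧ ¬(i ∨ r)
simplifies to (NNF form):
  False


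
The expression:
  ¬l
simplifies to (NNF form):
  ¬l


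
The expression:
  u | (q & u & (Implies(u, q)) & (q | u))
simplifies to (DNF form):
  u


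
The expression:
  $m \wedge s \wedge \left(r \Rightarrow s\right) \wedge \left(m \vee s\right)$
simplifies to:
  $m \wedge s$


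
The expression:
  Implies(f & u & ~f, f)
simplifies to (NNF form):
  True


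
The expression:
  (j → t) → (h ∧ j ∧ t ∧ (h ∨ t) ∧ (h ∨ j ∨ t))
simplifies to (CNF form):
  j ∧ (h ∨ ¬t)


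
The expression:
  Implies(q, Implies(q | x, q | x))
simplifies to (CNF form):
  True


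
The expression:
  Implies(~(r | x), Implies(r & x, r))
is always true.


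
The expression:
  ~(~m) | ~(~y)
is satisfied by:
  {y: True, m: True}
  {y: True, m: False}
  {m: True, y: False}


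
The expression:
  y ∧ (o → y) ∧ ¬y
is never true.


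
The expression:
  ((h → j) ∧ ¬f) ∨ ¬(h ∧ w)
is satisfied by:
  {j: True, f: False, w: False, h: False}
  {j: False, f: False, w: False, h: False}
  {j: True, f: True, w: False, h: False}
  {f: True, j: False, w: False, h: False}
  {h: True, j: True, f: False, w: False}
  {h: True, j: False, f: False, w: False}
  {h: True, j: True, f: True, w: False}
  {h: True, f: True, j: False, w: False}
  {w: True, j: True, h: False, f: False}
  {w: True, h: False, f: False, j: False}
  {j: True, w: True, f: True, h: False}
  {w: True, f: True, h: False, j: False}
  {j: True, w: True, h: True, f: False}


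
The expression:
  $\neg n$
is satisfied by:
  {n: False}


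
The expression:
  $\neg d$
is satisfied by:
  {d: False}


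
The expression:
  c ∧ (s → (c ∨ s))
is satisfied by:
  {c: True}


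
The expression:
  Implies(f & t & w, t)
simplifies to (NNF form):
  True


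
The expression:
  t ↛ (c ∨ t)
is never true.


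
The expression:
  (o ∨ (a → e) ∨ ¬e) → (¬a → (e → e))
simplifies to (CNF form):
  True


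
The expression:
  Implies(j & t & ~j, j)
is always true.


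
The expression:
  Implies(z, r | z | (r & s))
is always true.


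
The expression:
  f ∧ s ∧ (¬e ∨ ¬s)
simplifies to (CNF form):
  f ∧ s ∧ ¬e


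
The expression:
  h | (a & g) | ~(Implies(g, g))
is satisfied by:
  {a: True, h: True, g: True}
  {a: True, h: True, g: False}
  {h: True, g: True, a: False}
  {h: True, g: False, a: False}
  {a: True, g: True, h: False}


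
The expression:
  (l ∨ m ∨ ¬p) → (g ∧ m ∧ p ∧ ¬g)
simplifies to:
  p ∧ ¬l ∧ ¬m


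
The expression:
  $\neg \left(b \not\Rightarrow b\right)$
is always true.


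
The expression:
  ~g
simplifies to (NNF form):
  ~g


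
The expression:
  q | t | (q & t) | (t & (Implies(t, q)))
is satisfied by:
  {t: True, q: True}
  {t: True, q: False}
  {q: True, t: False}


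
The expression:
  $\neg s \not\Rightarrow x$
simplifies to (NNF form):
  $\neg s \wedge \neg x$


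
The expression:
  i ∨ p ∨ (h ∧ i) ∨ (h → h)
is always true.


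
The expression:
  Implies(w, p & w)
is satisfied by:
  {p: True, w: False}
  {w: False, p: False}
  {w: True, p: True}


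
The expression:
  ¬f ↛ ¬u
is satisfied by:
  {u: True, f: False}


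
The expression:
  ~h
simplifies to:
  ~h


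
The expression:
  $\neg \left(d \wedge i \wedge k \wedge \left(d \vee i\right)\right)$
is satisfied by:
  {k: False, d: False, i: False}
  {i: True, k: False, d: False}
  {d: True, k: False, i: False}
  {i: True, d: True, k: False}
  {k: True, i: False, d: False}
  {i: True, k: True, d: False}
  {d: True, k: True, i: False}


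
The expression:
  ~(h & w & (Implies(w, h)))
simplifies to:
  ~h | ~w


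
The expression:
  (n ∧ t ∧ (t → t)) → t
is always true.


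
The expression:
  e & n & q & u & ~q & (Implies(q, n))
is never true.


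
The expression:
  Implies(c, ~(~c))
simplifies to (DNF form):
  True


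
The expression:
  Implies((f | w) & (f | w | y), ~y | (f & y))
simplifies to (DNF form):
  f | ~w | ~y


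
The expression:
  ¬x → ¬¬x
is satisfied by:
  {x: True}


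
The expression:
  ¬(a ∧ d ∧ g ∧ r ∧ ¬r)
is always true.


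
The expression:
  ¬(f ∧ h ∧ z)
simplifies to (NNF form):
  ¬f ∨ ¬h ∨ ¬z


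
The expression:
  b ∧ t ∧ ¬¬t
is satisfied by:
  {t: True, b: True}


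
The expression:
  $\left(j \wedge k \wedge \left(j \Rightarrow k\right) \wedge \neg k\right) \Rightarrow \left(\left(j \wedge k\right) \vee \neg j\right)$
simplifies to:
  $\text{True}$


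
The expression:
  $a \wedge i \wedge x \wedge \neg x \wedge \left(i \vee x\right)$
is never true.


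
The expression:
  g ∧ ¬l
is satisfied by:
  {g: True, l: False}


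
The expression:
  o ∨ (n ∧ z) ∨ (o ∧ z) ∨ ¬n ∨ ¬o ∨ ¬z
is always true.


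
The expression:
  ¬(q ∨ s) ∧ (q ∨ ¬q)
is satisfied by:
  {q: False, s: False}


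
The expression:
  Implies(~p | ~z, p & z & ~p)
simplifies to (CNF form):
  p & z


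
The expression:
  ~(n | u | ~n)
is never true.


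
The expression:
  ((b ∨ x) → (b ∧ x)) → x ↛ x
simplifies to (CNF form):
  (b ∨ x) ∧ (b ∨ ¬b) ∧ (x ∨ ¬x) ∧ (¬b ∨ ¬x)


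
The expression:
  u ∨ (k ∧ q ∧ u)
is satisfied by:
  {u: True}


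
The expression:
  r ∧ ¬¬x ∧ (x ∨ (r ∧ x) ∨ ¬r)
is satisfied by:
  {r: True, x: True}


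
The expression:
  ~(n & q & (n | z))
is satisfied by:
  {q: False, n: False}
  {n: True, q: False}
  {q: True, n: False}


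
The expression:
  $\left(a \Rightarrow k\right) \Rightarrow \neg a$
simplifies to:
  $\neg a \vee \neg k$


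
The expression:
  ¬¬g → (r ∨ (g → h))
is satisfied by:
  {r: True, h: True, g: False}
  {r: True, g: False, h: False}
  {h: True, g: False, r: False}
  {h: False, g: False, r: False}
  {r: True, h: True, g: True}
  {r: True, g: True, h: False}
  {h: True, g: True, r: False}


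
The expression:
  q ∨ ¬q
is always true.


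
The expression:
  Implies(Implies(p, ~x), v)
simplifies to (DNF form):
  v | (p & x)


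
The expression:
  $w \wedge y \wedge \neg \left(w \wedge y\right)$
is never true.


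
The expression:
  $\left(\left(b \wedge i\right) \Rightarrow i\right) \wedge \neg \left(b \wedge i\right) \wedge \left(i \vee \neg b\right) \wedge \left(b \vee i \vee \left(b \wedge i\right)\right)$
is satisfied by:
  {i: True, b: False}


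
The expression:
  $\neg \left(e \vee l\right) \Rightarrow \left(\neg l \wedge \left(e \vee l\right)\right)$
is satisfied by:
  {l: True, e: True}
  {l: True, e: False}
  {e: True, l: False}


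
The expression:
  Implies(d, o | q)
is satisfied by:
  {q: True, o: True, d: False}
  {q: True, o: False, d: False}
  {o: True, q: False, d: False}
  {q: False, o: False, d: False}
  {d: True, q: True, o: True}
  {d: True, q: True, o: False}
  {d: True, o: True, q: False}


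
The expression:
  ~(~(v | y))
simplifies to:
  v | y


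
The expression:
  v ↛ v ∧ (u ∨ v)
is never true.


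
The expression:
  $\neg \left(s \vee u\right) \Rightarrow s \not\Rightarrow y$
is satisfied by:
  {u: True, s: True}
  {u: True, s: False}
  {s: True, u: False}


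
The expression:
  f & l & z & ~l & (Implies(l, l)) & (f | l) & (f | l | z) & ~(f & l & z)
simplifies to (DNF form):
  False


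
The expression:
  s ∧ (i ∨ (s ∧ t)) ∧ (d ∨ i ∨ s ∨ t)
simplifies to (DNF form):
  (i ∧ s) ∨ (s ∧ t)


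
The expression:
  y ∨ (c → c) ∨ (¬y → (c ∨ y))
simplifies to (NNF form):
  True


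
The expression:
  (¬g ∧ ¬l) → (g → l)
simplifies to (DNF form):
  True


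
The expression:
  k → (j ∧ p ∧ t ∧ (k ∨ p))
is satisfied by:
  {p: True, t: True, j: True, k: False}
  {p: True, t: True, j: False, k: False}
  {p: True, j: True, t: False, k: False}
  {p: True, j: False, t: False, k: False}
  {t: True, j: True, p: False, k: False}
  {t: True, p: False, j: False, k: False}
  {t: False, j: True, p: False, k: False}
  {t: False, p: False, j: False, k: False}
  {p: True, k: True, t: True, j: True}


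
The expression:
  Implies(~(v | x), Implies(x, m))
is always true.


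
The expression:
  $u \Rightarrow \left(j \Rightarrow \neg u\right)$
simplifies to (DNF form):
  $\neg j \vee \neg u$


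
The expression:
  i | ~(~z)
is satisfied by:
  {i: True, z: True}
  {i: True, z: False}
  {z: True, i: False}


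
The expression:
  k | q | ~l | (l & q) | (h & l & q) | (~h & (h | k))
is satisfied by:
  {k: True, q: True, l: False}
  {k: True, l: False, q: False}
  {q: True, l: False, k: False}
  {q: False, l: False, k: False}
  {k: True, q: True, l: True}
  {k: True, l: True, q: False}
  {q: True, l: True, k: False}


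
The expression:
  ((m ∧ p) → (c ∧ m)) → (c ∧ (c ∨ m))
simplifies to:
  c ∨ (m ∧ p)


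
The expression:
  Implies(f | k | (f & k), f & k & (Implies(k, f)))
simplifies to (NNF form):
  (f & k) | (~f & ~k)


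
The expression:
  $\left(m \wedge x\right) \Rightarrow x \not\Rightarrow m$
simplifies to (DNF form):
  $\neg m \vee \neg x$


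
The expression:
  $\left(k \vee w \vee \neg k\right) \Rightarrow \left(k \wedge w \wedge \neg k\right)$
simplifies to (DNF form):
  $\text{False}$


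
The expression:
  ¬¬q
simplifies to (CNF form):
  q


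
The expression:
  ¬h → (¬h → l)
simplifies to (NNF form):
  h ∨ l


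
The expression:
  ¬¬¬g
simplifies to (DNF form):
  ¬g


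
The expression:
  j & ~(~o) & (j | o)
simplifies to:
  j & o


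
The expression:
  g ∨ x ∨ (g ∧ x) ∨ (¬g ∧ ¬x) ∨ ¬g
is always true.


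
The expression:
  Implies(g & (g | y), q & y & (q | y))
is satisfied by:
  {y: True, q: True, g: False}
  {y: True, q: False, g: False}
  {q: True, y: False, g: False}
  {y: False, q: False, g: False}
  {y: True, g: True, q: True}


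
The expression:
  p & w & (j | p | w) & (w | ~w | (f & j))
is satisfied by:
  {p: True, w: True}


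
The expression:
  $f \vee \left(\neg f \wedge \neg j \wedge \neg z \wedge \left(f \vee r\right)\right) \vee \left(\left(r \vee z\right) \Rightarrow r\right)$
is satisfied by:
  {r: True, f: True, z: False}
  {r: True, f: False, z: False}
  {f: True, r: False, z: False}
  {r: False, f: False, z: False}
  {r: True, z: True, f: True}
  {r: True, z: True, f: False}
  {z: True, f: True, r: False}


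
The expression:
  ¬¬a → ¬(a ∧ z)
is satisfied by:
  {z: False, a: False}
  {a: True, z: False}
  {z: True, a: False}


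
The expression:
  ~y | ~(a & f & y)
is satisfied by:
  {y: False, a: False, f: False}
  {f: True, y: False, a: False}
  {a: True, y: False, f: False}
  {f: True, a: True, y: False}
  {y: True, f: False, a: False}
  {f: True, y: True, a: False}
  {a: True, y: True, f: False}


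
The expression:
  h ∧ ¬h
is never true.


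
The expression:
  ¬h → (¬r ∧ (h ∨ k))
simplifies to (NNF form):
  h ∨ (k ∧ ¬r)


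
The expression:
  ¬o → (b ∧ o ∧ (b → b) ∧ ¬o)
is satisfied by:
  {o: True}


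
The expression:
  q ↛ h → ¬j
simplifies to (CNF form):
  h ∨ ¬j ∨ ¬q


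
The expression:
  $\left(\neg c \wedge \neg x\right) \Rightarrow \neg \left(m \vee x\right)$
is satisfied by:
  {x: True, c: True, m: False}
  {x: True, m: False, c: False}
  {c: True, m: False, x: False}
  {c: False, m: False, x: False}
  {x: True, c: True, m: True}
  {x: True, m: True, c: False}
  {c: True, m: True, x: False}


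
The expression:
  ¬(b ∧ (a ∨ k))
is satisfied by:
  {a: False, b: False, k: False}
  {k: True, a: False, b: False}
  {a: True, k: False, b: False}
  {k: True, a: True, b: False}
  {b: True, k: False, a: False}


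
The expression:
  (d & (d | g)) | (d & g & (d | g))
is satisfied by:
  {d: True}


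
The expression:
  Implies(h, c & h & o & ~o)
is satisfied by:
  {h: False}


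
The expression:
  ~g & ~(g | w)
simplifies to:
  ~g & ~w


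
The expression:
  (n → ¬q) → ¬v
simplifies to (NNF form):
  (n ∧ q) ∨ ¬v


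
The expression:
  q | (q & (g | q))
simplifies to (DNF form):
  q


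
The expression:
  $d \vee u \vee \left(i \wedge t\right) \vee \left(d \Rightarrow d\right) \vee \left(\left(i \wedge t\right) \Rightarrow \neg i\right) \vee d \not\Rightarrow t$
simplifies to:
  $\text{True}$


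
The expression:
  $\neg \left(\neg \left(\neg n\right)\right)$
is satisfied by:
  {n: False}


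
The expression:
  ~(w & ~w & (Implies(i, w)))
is always true.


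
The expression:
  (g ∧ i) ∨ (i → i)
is always true.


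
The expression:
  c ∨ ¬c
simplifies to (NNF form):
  True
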